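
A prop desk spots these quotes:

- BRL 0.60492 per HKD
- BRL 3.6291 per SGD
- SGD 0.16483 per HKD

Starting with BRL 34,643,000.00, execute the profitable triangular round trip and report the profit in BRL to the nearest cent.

Profit: BRL 390,073.75

Profitable loop is BRL → SGD → HKD → BRL:
BRL 34,643,000.00 ÷ 3.6291 = SGD 9,545,892.92
SGD 9,545,892.92 ÷ 0.16483 = HKD 57,913,565.01
HKD 57,913,565.01 × 0.60492 = BRL 35,033,073.75
Profit = BRL 35,033,073.75 − BRL 34,643,000.00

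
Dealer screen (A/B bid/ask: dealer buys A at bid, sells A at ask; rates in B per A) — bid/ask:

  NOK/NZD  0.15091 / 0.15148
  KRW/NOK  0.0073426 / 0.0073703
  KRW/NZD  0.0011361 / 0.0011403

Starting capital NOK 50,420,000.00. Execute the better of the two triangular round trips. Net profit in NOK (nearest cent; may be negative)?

Net profit: NOK 887,273.79

Best loop NOK → KRW → NZD → NOK:
NOK 50,420,000.00 ÷ 0.0073703 (buy KRW at ask) = KRW 6,840,969,838
KRW 6,840,969,838 × 0.0011361 (sell KRW at bid) = NZD 7,772,025.83
NZD 7,772,025.83 ÷ 0.15148 (buy NOK at ask) = NOK 51,307,273.79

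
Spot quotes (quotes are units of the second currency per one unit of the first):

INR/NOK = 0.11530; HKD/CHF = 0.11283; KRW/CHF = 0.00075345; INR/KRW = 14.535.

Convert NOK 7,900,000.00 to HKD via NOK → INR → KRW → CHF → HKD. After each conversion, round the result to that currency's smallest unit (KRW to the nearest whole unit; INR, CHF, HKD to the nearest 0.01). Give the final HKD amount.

HKD 6,650,321.90

NOK 7,900,000.00 ÷ 0.11530 = INR 68,516,912.40
INR 68,516,912.40 × 14.535 = KRW 995,893,322
KRW 995,893,322 × 0.00075345 = CHF 750,355.82
CHF 750,355.82 ÷ 0.11283 = HKD 6,650,321.90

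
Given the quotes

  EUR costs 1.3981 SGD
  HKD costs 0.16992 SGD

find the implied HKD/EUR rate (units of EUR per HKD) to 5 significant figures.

HKD/EUR = 0.12154

1 HKD × 0.16992 = 0.16992 SGD
0.16992 SGD ÷ 1.3981 = 0.121536 EUR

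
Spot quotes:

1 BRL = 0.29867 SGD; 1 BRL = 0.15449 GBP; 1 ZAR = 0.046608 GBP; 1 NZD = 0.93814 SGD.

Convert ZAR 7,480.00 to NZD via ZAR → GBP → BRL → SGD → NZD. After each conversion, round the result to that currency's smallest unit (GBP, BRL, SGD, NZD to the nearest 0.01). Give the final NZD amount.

NZD 718.43

ZAR 7,480.00 × 0.046608 = GBP 348.63
GBP 348.63 ÷ 0.15449 = BRL 2,256.65
BRL 2,256.65 × 0.29867 = SGD 673.99
SGD 673.99 ÷ 0.93814 = NZD 718.43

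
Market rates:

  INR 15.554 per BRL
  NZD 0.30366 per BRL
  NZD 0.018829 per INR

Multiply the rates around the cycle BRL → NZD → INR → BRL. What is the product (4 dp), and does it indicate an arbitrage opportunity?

1.0369 (arbitrage exists)

Around BRL → NZD → INR → BRL: 1 × 0.30366 ÷ 0.018829 ÷ 15.554 = 1.036856
Product > 1; profitable direction is BRL → NZD → INR → BRL.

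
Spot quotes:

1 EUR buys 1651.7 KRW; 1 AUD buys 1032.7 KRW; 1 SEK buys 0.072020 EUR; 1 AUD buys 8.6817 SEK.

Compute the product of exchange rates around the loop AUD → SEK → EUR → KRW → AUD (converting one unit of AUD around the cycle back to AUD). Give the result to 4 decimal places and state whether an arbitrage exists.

1.0000 (no arbitrage)

Around AUD → SEK → EUR → KRW → AUD: 1 × 8.6817 × 0.072020 × 1651.7 ÷ 1032.7 = 1.000034
Product ≈ 1 (deviation 0.003%, within rounding noise).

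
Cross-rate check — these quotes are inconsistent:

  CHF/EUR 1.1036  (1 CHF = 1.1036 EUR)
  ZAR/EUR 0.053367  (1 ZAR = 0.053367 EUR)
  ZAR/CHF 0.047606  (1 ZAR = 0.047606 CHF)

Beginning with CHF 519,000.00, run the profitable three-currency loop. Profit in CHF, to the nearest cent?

Profit: CHF 8,189.51

Profitable loop is CHF → ZAR → EUR → CHF:
CHF 519,000.00 ÷ 0.047606 = ZAR 10,901,987.14
ZAR 10,901,987.14 × 0.053367 = EUR 581,806.35
EUR 581,806.35 ÷ 1.1036 = CHF 527,189.51
Profit = CHF 527,189.51 − CHF 519,000.00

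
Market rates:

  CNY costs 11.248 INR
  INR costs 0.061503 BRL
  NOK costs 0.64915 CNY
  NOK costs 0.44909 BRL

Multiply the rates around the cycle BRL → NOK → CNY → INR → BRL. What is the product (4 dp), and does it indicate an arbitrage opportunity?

Around BRL → NOK → CNY → INR → BRL: 1 ÷ 0.44909 × 0.64915 × 11.248 × 0.061503 = 0.999962
Product ≈ 1 (deviation 0.004%, within rounding noise).

1.0000 (no arbitrage)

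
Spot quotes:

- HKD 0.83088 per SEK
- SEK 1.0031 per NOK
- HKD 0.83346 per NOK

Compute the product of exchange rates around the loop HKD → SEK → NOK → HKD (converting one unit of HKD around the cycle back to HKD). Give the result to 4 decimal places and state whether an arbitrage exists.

Around HKD → SEK → NOK → HKD: 1 ÷ 0.83088 ÷ 1.0031 × 0.83346 = 1.000005
Product ≈ 1 (deviation 0.001%, within rounding noise).

1.0000 (no arbitrage)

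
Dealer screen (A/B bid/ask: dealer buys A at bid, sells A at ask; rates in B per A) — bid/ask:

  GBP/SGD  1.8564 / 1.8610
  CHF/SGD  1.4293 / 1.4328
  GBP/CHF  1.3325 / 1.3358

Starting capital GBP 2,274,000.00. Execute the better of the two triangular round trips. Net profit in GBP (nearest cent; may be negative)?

Best loop GBP → CHF → SGD → GBP:
GBP 2,274,000.00 × 1.3325 (sell GBP at bid) = CHF 3,030,105.00
CHF 3,030,105.00 × 1.4293 (sell CHF at bid) = SGD 4,330,929.08
SGD 4,330,929.08 ÷ 1.8610 (buy GBP at ask) = GBP 2,327,205.31

Net profit: GBP 53,205.31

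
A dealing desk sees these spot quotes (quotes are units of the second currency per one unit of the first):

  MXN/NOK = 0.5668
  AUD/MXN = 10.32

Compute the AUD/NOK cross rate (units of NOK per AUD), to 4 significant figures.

1 AUD × 10.32 = 10.32 MXN
10.32 MXN × 0.5668 = 5.84938 NOK

AUD/NOK = 5.849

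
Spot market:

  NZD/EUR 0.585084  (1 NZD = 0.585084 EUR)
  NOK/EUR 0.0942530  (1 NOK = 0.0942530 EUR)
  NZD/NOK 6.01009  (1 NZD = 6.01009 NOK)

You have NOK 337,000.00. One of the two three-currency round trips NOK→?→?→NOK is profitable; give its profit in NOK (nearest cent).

Profitable loop is NOK → NZD → EUR → NOK:
NOK 337,000.00 ÷ 6.01009 = NZD 56,072.37
NZD 56,072.37 × 0.585084 = EUR 32,807.05
EUR 32,807.05 ÷ 0.0942530 = NOK 348,074.31
Profit = NOK 348,074.31 − NOK 337,000.00

Profit: NOK 11,074.31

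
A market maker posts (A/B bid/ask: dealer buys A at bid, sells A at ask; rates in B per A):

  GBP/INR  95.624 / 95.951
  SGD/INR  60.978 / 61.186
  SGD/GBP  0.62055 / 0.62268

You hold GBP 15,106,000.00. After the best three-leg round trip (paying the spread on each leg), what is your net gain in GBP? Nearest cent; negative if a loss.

Net profit: GBP 311,296.84

Best loop GBP → SGD → INR → GBP:
GBP 15,106,000.00 ÷ 0.62268 (buy SGD at ask) = SGD 24,259,651.83
SGD 24,259,651.83 × 60.978 (sell SGD at bid) = INR 1,479,305,049.14
INR 1,479,305,049.14 ÷ 95.951 (buy GBP at ask) = GBP 15,417,296.84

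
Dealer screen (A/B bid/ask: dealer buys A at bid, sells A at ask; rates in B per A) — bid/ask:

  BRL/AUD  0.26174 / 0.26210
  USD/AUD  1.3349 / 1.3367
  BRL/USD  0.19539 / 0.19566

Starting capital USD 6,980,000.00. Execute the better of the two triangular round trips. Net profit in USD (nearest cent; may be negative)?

Best loop USD → BRL → AUD → USD:
USD 6,980,000.00 ÷ 0.19566 (buy BRL at ask) = BRL 35,674,128.59
BRL 35,674,128.59 × 0.26174 (sell BRL at bid) = AUD 9,337,346.42
AUD 9,337,346.42 ÷ 1.3367 (buy USD at ask) = USD 6,985,371.75

Net profit: USD 5,371.75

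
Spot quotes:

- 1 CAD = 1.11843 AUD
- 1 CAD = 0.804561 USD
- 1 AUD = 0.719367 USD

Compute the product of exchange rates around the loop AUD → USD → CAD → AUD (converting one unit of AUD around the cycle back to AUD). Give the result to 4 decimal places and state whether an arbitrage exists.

Around AUD → USD → CAD → AUD: 1 × 0.719367 ÷ 0.804561 × 1.11843 = 1.000001
Product ≈ 1 (deviation 0.000%, within rounding noise).

1.0000 (no arbitrage)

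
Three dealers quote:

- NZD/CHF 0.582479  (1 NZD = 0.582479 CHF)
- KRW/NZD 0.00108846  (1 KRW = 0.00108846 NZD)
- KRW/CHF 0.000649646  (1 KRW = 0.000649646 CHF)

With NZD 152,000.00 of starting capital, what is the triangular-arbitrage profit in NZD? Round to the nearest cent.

Profit: NZD 3,749.84

Profitable loop is NZD → KRW → CHF → NZD:
NZD 152,000.00 ÷ 0.00108846 = KRW 139,646,840
KRW 139,646,840 × 0.000649646 = CHF 90,721.01
CHF 90,721.01 ÷ 0.582479 = NZD 155,749.84
Profit = NZD 155,749.84 − NZD 152,000.00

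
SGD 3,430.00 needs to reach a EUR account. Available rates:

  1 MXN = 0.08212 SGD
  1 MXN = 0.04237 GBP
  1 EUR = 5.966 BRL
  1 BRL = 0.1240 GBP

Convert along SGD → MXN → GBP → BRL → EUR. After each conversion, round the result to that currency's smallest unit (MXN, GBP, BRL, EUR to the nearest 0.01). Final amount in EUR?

SGD 3,430.00 ÷ 0.08212 = MXN 41,768.14
MXN 41,768.14 × 0.04237 = GBP 1,769.72
GBP 1,769.72 ÷ 0.1240 = BRL 14,271.94
BRL 14,271.94 ÷ 5.966 = EUR 2,392.21

EUR 2,392.21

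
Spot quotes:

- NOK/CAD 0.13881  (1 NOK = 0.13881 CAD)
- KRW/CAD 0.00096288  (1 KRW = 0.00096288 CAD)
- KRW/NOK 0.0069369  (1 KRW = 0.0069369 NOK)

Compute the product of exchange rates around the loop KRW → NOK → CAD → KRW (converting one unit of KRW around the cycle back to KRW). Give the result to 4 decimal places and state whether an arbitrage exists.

Around KRW → NOK → CAD → KRW: 1 × 0.0069369 × 0.13881 ÷ 0.00096288 = 1.000032
Product ≈ 1 (deviation 0.003%, within rounding noise).

1.0000 (no arbitrage)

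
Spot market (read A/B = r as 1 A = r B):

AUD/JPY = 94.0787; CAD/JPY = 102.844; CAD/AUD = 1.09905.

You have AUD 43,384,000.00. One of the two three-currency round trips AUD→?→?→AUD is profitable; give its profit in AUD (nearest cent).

Profitable loop is AUD → JPY → CAD → AUD:
AUD 43,384,000.00 × 94.0787 = JPY 4,081,510,321
JPY 4,081,510,321 ÷ 102.844 = CAD 39,686,421.38
CAD 39,686,421.38 × 1.09905 = AUD 43,617,361.42
Profit = AUD 43,617,361.42 − AUD 43,384,000.00

Profit: AUD 233,361.42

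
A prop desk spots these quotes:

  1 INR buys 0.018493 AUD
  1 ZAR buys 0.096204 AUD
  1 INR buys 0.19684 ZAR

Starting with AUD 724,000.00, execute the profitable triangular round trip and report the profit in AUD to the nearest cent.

Profitable loop is AUD → INR → ZAR → AUD:
AUD 724,000.00 ÷ 0.018493 = INR 39,149,948.63
INR 39,149,948.63 × 0.19684 = ZAR 7,706,275.89
ZAR 7,706,275.89 × 0.096204 = AUD 741,374.57
Profit = AUD 741,374.57 − AUD 724,000.00

Profit: AUD 17,374.57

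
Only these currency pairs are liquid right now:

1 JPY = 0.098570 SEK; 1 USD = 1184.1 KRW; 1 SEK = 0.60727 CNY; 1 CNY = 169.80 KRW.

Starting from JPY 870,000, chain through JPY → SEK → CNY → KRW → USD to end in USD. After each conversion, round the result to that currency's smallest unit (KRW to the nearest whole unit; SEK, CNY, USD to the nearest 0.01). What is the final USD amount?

JPY 870,000 × 0.098570 = SEK 85,755.90
SEK 85,755.90 × 0.60727 = CNY 52,076.99
CNY 52,076.99 × 169.80 = KRW 8,842,673
KRW 8,842,673 ÷ 1184.1 = USD 7,467.84

USD 7,467.84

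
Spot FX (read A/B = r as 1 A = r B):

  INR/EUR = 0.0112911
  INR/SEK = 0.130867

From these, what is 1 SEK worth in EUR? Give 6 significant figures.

1 SEK ÷ 0.130867 = 7.64135 INR
7.64135 INR × 0.0112911 = 0.0862792 EUR

SEK/EUR = 0.0862792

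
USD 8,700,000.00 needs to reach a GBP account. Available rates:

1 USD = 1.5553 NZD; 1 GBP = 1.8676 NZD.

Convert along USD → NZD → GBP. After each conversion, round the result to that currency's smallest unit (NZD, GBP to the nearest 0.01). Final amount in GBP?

GBP 7,245,186.34

USD 8,700,000.00 × 1.5553 = NZD 13,531,110.00
NZD 13,531,110.00 ÷ 1.8676 = GBP 7,245,186.34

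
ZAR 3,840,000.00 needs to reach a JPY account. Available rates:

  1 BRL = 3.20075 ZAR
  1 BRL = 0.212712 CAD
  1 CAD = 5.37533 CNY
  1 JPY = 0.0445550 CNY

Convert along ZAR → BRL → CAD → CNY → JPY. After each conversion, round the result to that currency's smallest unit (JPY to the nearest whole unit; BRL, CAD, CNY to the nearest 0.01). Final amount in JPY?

ZAR 3,840,000.00 ÷ 3.20075 = BRL 1,199,718.82
BRL 1,199,718.82 × 0.212712 = CAD 255,194.59
CAD 255,194.59 × 5.37533 = CNY 1,371,755.14
CNY 1,371,755.14 ÷ 0.0445550 = JPY 30,787,906

JPY 30,787,906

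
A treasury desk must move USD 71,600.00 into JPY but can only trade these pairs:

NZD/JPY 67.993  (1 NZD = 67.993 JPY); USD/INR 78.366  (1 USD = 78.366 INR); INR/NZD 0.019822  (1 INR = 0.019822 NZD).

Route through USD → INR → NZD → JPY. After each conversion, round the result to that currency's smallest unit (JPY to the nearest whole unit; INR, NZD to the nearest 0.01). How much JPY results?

USD 71,600.00 × 78.366 = INR 5,611,005.60
INR 5,611,005.60 × 0.019822 = NZD 111,221.35
NZD 111,221.35 × 67.993 = JPY 7,562,273

JPY 7,562,273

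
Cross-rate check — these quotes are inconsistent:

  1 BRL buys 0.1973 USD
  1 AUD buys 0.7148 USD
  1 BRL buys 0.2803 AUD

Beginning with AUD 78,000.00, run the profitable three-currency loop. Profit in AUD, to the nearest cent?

Profitable loop is AUD → USD → BRL → AUD:
AUD 78,000.00 × 0.7148 = USD 55,754.40
USD 55,754.40 ÷ 0.1973 = BRL 282,586.92
BRL 282,586.92 × 0.2803 = AUD 79,209.11
Profit = AUD 79,209.11 − AUD 78,000.00

Profit: AUD 1,209.11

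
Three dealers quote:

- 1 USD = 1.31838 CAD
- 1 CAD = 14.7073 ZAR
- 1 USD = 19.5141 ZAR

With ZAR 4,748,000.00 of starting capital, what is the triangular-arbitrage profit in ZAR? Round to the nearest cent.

Profitable loop is ZAR → CAD → USD → ZAR:
ZAR 4,748,000.00 ÷ 14.7073 = CAD 322,832.88
CAD 322,832.88 ÷ 1.31838 = USD 244,870.89
USD 244,870.89 × 19.5141 = ZAR 4,778,434.96
Profit = ZAR 4,778,434.96 − ZAR 4,748,000.00

Profit: ZAR 30,434.96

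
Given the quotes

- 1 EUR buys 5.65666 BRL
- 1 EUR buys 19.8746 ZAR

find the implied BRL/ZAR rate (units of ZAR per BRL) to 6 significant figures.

1 BRL ÷ 5.65666 = 0.176783 EUR
0.176783 EUR × 19.8746 = 3.51349 ZAR

BRL/ZAR = 3.51349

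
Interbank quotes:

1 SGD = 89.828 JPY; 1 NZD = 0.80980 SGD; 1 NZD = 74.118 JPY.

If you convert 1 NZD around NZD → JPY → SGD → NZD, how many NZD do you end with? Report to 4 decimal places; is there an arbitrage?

1.0189 (arbitrage exists)

Around NZD → JPY → SGD → NZD: 1 × 74.118 ÷ 89.828 ÷ 0.80980 = 1.018906
Product > 1; profitable direction is NZD → JPY → SGD → NZD.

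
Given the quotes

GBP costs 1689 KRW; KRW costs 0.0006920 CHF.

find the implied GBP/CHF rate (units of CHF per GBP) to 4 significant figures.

1 GBP × 1689 = 1689 KRW
1689 KRW × 0.0006920 = 1.16879 CHF

GBP/CHF = 1.169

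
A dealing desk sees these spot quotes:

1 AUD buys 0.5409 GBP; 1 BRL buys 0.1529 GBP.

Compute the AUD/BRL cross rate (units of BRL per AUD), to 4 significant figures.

AUD/BRL = 3.538

1 AUD × 0.5409 = 0.5409 GBP
0.5409 GBP ÷ 0.1529 = 3.53761 BRL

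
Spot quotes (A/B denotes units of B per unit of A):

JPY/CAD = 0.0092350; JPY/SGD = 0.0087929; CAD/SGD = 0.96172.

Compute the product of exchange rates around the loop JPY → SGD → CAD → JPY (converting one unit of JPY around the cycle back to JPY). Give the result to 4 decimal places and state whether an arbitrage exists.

Around JPY → SGD → CAD → JPY: 1 × 0.0087929 ÷ 0.96172 ÷ 0.0092350 = 0.990026
Product < 1; profitable direction is JPY → CAD → SGD → JPY.

0.9900 (arbitrage exists)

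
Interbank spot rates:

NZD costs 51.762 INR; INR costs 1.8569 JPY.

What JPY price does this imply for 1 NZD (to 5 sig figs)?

1 NZD × 51.762 = 51.762 INR
51.762 INR × 1.8569 = 96.1169 JPY

NZD/JPY = 96.117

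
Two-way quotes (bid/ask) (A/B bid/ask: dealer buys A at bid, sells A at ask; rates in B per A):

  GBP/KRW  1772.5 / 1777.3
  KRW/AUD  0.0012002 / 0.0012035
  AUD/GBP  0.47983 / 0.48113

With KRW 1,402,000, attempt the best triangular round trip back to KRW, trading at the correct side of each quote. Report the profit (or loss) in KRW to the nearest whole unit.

Best loop KRW → AUD → GBP → KRW:
KRW 1,402,000 × 0.0012002 (sell KRW at bid) = AUD 1,682.68
AUD 1,682.68 × 0.47983 (sell AUD at bid) = GBP 807.40
GBP 807.40 × 1772.5 (sell GBP at bid) = KRW 1,431,117

Net profit: KRW 29,117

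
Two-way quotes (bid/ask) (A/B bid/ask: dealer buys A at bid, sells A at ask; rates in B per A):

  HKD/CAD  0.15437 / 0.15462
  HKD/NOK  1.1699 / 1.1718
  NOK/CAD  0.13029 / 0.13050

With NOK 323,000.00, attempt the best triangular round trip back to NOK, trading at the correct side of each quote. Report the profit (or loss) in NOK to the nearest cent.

Best loop NOK → HKD → CAD → NOK:
NOK 323,000.00 ÷ 1.1718 (buy HKD at ask) = HKD 275,644.31
HKD 275,644.31 × 0.15437 (sell HKD at bid) = CAD 42,551.21
CAD 42,551.21 ÷ 0.13050 (buy NOK at ask) = NOK 326,062.93

Net profit: NOK 3,062.93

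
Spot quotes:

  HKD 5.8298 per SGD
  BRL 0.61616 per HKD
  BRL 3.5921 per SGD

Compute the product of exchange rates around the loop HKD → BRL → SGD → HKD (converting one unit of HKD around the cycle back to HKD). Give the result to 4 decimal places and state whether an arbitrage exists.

Around HKD → BRL → SGD → HKD: 1 × 0.61616 ÷ 3.5921 × 5.8298 = 0.999997
Product ≈ 1 (deviation 0.000%, within rounding noise).

1.0000 (no arbitrage)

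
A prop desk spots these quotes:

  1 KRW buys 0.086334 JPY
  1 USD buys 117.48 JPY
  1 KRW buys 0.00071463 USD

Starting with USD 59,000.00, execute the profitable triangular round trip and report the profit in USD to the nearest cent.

Profit: USD 1,672.05

Profitable loop is USD → KRW → JPY → USD:
USD 59,000.00 ÷ 0.00071463 = KRW 82,560,206
KRW 82,560,206 × 0.086334 = JPY 7,127,753
JPY 7,127,753 ÷ 117.48 = USD 60,672.05
Profit = USD 60,672.05 − USD 59,000.00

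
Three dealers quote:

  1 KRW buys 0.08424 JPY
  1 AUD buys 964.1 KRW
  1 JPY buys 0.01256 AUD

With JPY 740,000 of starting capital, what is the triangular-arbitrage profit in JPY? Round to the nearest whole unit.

Profit: JPY 14,852

Profitable loop is JPY → AUD → KRW → JPY:
JPY 740,000 × 0.01256 = AUD 9,294.40
AUD 9,294.40 × 964.1 = KRW 8,960,731
KRW 8,960,731 × 0.08424 = JPY 754,852
Profit = JPY 754,852 − JPY 740,000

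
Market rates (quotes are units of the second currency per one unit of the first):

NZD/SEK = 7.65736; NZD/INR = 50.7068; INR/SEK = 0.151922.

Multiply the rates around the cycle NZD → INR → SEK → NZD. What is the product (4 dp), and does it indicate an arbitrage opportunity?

Around NZD → INR → SEK → NZD: 1 × 50.7068 × 0.151922 ÷ 7.65736 = 1.006023
Product > 1; profitable direction is NZD → INR → SEK → NZD.

1.0060 (arbitrage exists)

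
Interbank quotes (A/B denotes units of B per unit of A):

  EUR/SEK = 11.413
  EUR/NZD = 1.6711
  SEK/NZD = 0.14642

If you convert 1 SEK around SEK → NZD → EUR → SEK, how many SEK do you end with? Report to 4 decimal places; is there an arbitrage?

Around SEK → NZD → EUR → SEK: 1 × 0.14642 ÷ 1.6711 × 11.413 = 0.999995
Product ≈ 1 (deviation 0.001%, within rounding noise).

1.0000 (no arbitrage)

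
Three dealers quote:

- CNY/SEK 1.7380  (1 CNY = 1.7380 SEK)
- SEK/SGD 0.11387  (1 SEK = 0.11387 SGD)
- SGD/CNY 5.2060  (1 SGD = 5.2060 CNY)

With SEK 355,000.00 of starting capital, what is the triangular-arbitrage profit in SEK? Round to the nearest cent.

Profitable loop is SEK → SGD → CNY → SEK:
SEK 355,000.00 × 0.11387 = SGD 40,423.85
SGD 40,423.85 × 5.2060 = CNY 210,446.56
CNY 210,446.56 × 1.7380 = SEK 365,756.13
Profit = SEK 365,756.13 − SEK 355,000.00

Profit: SEK 10,756.13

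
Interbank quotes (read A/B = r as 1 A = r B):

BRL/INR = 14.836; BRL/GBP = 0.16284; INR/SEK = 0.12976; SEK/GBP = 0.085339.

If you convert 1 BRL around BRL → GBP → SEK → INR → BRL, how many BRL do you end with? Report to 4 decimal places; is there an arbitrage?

Around BRL → GBP → SEK → INR → BRL: 1 × 0.16284 ÷ 0.085339 ÷ 0.12976 ÷ 14.836 = 0.991188
Product < 1; profitable direction is BRL → INR → SEK → GBP → BRL.

0.9912 (arbitrage exists)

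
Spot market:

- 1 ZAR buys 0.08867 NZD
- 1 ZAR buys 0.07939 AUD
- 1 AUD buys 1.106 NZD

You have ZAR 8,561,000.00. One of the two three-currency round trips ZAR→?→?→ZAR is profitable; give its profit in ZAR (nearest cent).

Profitable loop is ZAR → NZD → AUD → ZAR:
ZAR 8,561,000.00 × 0.08867 = NZD 759,103.87
NZD 759,103.87 ÷ 1.106 = AUD 686,350.70
AUD 686,350.70 ÷ 0.07939 = ZAR 8,645,304.15
Profit = ZAR 8,645,304.15 − ZAR 8,561,000.00

Profit: ZAR 84,304.15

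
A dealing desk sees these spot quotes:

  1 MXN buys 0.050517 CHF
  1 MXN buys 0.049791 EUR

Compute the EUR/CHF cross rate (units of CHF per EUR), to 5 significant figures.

EUR/CHF = 1.0146

1 EUR ÷ 0.049791 = 20.084 MXN
20.084 MXN × 0.050517 = 1.01458 CHF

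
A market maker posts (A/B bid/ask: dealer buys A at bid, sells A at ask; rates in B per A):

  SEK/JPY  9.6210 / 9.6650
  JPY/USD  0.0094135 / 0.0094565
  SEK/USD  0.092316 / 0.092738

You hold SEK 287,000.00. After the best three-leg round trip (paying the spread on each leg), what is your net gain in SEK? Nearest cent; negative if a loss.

Best loop SEK → USD → JPY → SEK:
SEK 287,000.00 × 0.092316 (sell SEK at bid) = USD 26,494.69
USD 26,494.69 ÷ 0.0094565 (buy JPY at ask) = JPY 2,801,744
JPY 2,801,744 ÷ 9.6650 (buy SEK at ask) = SEK 289,885.56

Net profit: SEK 2,885.56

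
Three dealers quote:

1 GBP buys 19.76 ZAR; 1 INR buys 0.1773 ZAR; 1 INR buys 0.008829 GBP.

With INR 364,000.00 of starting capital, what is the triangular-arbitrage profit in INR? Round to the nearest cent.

Profitable loop is INR → ZAR → GBP → INR:
INR 364,000.00 × 0.1773 = ZAR 64,537.20
ZAR 64,537.20 ÷ 19.76 = GBP 3,266.05
GBP 3,266.05 ÷ 0.008829 = INR 369,923.28
Profit = INR 369,923.28 − INR 364,000.00

Profit: INR 5,923.28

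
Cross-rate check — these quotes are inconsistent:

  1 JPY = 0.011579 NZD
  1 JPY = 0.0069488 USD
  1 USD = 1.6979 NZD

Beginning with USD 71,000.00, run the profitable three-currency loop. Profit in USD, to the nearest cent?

Profit: USD 1,345.12

Profitable loop is USD → NZD → JPY → USD:
USD 71,000.00 × 1.6979 = NZD 120,550.90
NZD 120,550.90 ÷ 0.011579 = JPY 10,411,167
JPY 10,411,167 × 0.0069488 = USD 72,345.12
Profit = USD 72,345.12 − USD 71,000.00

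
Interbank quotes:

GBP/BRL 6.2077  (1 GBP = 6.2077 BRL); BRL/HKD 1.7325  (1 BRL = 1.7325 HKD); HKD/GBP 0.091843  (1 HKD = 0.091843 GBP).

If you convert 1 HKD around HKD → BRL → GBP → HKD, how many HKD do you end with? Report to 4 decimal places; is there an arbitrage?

Around HKD → BRL → GBP → HKD: 1 ÷ 1.7325 ÷ 6.2077 ÷ 0.091843 = 1.012395
Product > 1; profitable direction is HKD → BRL → GBP → HKD.

1.0124 (arbitrage exists)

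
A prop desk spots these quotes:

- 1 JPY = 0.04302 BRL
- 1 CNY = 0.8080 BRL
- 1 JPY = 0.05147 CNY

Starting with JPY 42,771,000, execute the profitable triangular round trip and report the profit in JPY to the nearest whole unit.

Profitable loop is JPY → BRL → CNY → JPY:
JPY 42,771,000 × 0.04302 = BRL 1,840,008.42
BRL 1,840,008.42 ÷ 0.8080 = CNY 2,277,238.14
CNY 2,277,238.14 ÷ 0.05147 = JPY 44,243,990
Profit = JPY 44,243,990 − JPY 42,771,000

Profit: JPY 1,472,990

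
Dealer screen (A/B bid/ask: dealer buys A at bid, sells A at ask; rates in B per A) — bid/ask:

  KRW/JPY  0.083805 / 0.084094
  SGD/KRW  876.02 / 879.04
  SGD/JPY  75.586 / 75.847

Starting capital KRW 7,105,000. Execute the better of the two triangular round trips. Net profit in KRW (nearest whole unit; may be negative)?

Best loop KRW → SGD → JPY → KRW:
KRW 7,105,000 ÷ 879.04 (buy SGD at ask) = SGD 8,082.68
SGD 8,082.68 × 75.586 (sell SGD at bid) = JPY 610,938
JPY 610,938 ÷ 0.084094 (buy KRW at ask) = KRW 7,264,936

Net profit: KRW 159,936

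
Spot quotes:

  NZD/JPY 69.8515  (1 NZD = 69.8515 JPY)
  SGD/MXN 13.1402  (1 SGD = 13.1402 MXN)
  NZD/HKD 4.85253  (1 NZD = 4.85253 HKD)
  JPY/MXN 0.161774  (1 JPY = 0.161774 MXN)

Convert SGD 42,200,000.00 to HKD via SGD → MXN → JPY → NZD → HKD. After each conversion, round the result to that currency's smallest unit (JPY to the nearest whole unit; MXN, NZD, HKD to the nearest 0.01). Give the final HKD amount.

HKD 238,121,272.61

SGD 42,200,000.00 × 13.1402 = MXN 554,516,440.00
MXN 554,516,440.00 ÷ 0.161774 = JPY 3,427,722,873
JPY 3,427,722,873 ÷ 69.8515 = NZD 49,071,571.45
NZD 49,071,571.45 × 4.85253 = HKD 238,121,272.61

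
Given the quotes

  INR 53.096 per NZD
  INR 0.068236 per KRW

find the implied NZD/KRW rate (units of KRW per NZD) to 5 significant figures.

1 NZD × 53.096 = 53.096 INR
53.096 INR ÷ 0.068236 = 778.123 KRW

NZD/KRW = 778.12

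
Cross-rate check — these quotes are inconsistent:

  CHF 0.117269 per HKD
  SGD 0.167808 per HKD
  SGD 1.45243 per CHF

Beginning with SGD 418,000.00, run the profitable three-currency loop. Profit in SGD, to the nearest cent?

Profitable loop is SGD → HKD → CHF → SGD:
SGD 418,000.00 ÷ 0.167808 = HKD 2,490,942.03
HKD 2,490,942.03 × 0.117269 = CHF 292,110.28
CHF 292,110.28 × 1.45243 = SGD 424,269.74
Profit = SGD 424,269.74 − SGD 418,000.00

Profit: SGD 6,269.74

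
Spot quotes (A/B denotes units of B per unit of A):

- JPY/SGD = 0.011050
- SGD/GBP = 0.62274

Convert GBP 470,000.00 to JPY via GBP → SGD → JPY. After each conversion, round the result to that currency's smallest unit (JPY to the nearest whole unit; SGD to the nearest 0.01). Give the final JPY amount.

GBP 470,000.00 ÷ 0.62274 = SGD 754,729.10
SGD 754,729.10 ÷ 0.011050 = JPY 68,301,276

JPY 68,301,276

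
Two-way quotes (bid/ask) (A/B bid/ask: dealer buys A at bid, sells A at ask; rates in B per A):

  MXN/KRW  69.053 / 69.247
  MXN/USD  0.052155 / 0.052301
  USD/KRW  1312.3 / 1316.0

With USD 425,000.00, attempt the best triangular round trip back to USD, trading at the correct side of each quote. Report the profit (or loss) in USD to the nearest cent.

Net profit: USD 1,388.61

Best loop USD → MXN → KRW → USD:
USD 425,000.00 ÷ 0.052301 (buy MXN at ask) = MXN 8,126,039.66
MXN 8,126,039.66 × 69.053 (sell MXN at bid) = KRW 561,127,416
KRW 561,127,416 ÷ 1316.0 (buy USD at ask) = USD 426,388.61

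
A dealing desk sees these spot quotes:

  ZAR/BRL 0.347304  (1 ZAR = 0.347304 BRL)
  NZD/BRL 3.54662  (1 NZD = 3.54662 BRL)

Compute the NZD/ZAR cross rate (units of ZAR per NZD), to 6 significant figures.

1 NZD × 3.54662 = 3.54662 BRL
3.54662 BRL ÷ 0.347304 = 10.2119 ZAR

NZD/ZAR = 10.2119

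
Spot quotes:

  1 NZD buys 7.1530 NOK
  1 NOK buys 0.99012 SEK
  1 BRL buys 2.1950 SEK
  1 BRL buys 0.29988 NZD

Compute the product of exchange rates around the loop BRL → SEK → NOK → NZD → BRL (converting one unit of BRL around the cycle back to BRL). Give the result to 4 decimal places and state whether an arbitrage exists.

Around BRL → SEK → NOK → NZD → BRL: 1 × 2.1950 ÷ 0.99012 ÷ 7.1530 ÷ 0.29988 = 1.033501
Product > 1; profitable direction is BRL → SEK → NOK → NZD → BRL.

1.0335 (arbitrage exists)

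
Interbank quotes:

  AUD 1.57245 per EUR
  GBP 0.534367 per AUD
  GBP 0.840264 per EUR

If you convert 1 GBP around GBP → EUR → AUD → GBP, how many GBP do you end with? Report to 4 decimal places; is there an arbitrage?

Around GBP → EUR → AUD → GBP: 1 ÷ 0.840264 × 1.57245 × 0.534367 = 1.000002
Product ≈ 1 (deviation 0.000%, within rounding noise).

1.0000 (no arbitrage)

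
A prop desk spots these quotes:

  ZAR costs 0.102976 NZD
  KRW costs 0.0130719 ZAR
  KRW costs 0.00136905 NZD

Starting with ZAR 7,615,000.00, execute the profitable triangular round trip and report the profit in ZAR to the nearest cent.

Profitable loop is ZAR → KRW → NZD → ZAR:
ZAR 7,615,000.00 ÷ 0.0130719 = KRW 582,547,296
KRW 582,547,296 × 0.00136905 = NZD 797,536.38
NZD 797,536.38 ÷ 0.102976 = ZAR 7,744,876.24
Profit = ZAR 7,744,876.24 − ZAR 7,615,000.00

Profit: ZAR 129,876.24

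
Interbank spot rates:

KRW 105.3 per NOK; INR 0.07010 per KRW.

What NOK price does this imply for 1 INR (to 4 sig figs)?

1 INR ÷ 0.07010 = 14.2653 KRW
14.2653 KRW ÷ 105.3 = 0.135473 NOK

INR/NOK = 0.1355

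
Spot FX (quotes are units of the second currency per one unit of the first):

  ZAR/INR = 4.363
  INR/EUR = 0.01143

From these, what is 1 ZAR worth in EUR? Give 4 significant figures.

ZAR/EUR = 0.04987

1 ZAR × 4.363 = 4.363 INR
4.363 INR × 0.01143 = 0.0498691 EUR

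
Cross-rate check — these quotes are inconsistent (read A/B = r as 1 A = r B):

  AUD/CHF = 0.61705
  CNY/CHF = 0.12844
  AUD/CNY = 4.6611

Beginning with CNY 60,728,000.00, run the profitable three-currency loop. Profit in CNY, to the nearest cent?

Profitable loop is CNY → AUD → CHF → CNY:
CNY 60,728,000.00 ÷ 4.6611 = AUD 13,028,684.22
AUD 13,028,684.22 × 0.61705 = CHF 8,039,349.60
CHF 8,039,349.60 ÷ 0.12844 = CNY 62,592,257.83
Profit = CNY 62,592,257.83 − CNY 60,728,000.00

Profit: CNY 1,864,257.83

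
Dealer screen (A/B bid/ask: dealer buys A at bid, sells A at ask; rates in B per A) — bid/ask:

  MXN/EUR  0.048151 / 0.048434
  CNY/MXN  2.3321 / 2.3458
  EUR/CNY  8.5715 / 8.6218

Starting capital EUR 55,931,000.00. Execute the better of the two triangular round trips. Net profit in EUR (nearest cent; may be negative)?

Best loop EUR → MXN → CNY → EUR:
EUR 55,931,000.00 ÷ 0.048434 (buy MXN at ask) = MXN 1,154,787,958.87
MXN 1,154,787,958.87 ÷ 2.3458 (buy CNY at ask) = CNY 492,278,949.13
CNY 492,278,949.13 ÷ 8.6218 (buy EUR at ask) = EUR 57,097,004.01

Net profit: EUR 1,166,004.01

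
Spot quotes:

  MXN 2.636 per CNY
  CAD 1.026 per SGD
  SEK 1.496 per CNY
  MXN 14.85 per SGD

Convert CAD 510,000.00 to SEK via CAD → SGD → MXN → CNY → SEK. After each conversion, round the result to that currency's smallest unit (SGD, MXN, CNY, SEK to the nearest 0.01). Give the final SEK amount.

CAD 510,000.00 ÷ 1.026 = SGD 497,076.02
SGD 497,076.02 × 14.85 = MXN 7,381,578.90
MXN 7,381,578.90 ÷ 2.636 = CNY 2,800,295.49
CNY 2,800,295.49 × 1.496 = SEK 4,189,242.05

SEK 4,189,242.05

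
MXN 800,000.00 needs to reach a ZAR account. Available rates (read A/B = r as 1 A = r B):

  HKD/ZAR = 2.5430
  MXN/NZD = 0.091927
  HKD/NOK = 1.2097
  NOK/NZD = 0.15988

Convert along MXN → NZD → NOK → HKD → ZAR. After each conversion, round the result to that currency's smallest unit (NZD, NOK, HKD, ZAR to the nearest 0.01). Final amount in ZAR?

MXN 800,000.00 × 0.091927 = NZD 73,541.60
NZD 73,541.60 ÷ 0.15988 = NOK 459,979.98
NOK 459,979.98 ÷ 1.2097 = HKD 380,243.02
HKD 380,243.02 × 2.5430 = ZAR 966,958.00

ZAR 966,958.00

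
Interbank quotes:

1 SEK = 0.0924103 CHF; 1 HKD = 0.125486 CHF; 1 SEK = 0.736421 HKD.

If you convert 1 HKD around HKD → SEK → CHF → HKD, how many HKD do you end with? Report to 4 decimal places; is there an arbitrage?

1.0000 (no arbitrage)

Around HKD → SEK → CHF → HKD: 1 ÷ 0.736421 × 0.0924103 ÷ 0.125486 = 0.999998
Product ≈ 1 (deviation 0.000%, within rounding noise).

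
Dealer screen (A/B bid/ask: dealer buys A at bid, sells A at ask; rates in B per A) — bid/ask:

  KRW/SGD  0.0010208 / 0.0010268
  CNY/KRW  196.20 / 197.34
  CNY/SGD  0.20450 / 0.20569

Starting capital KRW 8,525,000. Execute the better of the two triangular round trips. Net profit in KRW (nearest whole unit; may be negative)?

Net profit: KRW 78,729

Best loop KRW → CNY → SGD → KRW:
KRW 8,525,000 ÷ 197.34 (buy CNY at ask) = CNY 43,199.55
CNY 43,199.55 × 0.20450 (sell CNY at bid) = SGD 8,834.31
SGD 8,834.31 ÷ 0.0010268 (buy KRW at ask) = KRW 8,603,729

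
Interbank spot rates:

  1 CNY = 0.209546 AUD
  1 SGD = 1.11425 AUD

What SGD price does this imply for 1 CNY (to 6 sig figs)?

CNY/SGD = 0.188060

1 CNY × 0.209546 = 0.209546 AUD
0.209546 AUD ÷ 1.11425 = 0.18806 SGD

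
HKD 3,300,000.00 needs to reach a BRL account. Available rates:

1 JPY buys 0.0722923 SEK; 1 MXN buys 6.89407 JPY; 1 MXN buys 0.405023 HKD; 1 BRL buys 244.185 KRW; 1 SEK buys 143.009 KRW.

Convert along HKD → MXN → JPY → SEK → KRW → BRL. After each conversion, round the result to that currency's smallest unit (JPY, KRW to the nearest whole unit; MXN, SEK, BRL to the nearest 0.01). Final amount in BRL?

BRL 2,378,189.05

HKD 3,300,000.00 ÷ 0.405023 = MXN 8,147,685.44
MXN 8,147,685.44 × 6.89407 = JPY 56,170,714
JPY 56,170,714 × 0.0722923 = SEK 4,060,710.11
SEK 4,060,710.11 × 143.009 = KRW 580,718,092
KRW 580,718,092 ÷ 244.185 = BRL 2,378,189.05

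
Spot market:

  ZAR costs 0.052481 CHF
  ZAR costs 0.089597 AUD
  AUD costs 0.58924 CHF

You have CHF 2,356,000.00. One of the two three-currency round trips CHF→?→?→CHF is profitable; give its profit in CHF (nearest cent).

Profitable loop is CHF → ZAR → AUD → CHF:
CHF 2,356,000.00 ÷ 0.052481 = ZAR 44,892,437.26
ZAR 44,892,437.26 × 0.089597 = AUD 4,022,227.70
AUD 4,022,227.70 × 0.58924 = CHF 2,370,057.45
Profit = CHF 2,370,057.45 − CHF 2,356,000.00

Profit: CHF 14,057.45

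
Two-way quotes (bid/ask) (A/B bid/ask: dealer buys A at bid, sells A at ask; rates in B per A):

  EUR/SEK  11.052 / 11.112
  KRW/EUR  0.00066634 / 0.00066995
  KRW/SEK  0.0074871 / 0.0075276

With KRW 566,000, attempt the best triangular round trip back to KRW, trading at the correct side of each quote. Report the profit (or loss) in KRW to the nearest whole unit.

Best loop KRW → SEK → EUR → KRW:
KRW 566,000 × 0.0074871 (sell KRW at bid) = SEK 4,237.70
SEK 4,237.70 ÷ 11.112 (buy EUR at ask) = EUR 381.36
EUR 381.36 ÷ 0.00066995 (buy KRW at ask) = KRW 569,240

Net profit: KRW 3,240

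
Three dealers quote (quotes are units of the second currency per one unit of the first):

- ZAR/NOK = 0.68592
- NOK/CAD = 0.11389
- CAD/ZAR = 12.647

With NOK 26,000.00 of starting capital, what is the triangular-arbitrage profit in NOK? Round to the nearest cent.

Profitable loop is NOK → ZAR → CAD → NOK:
NOK 26,000.00 ÷ 0.68592 = ZAR 37,905.30
ZAR 37,905.30 ÷ 12.647 = CAD 2,997.18
CAD 2,997.18 ÷ 0.11389 = NOK 26,316.42
Profit = NOK 26,316.42 − NOK 26,000.00

Profit: NOK 316.42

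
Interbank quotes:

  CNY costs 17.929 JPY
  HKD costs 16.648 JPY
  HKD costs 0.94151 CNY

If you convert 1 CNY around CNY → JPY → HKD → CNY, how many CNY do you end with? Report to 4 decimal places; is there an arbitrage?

Around CNY → JPY → HKD → CNY: 1 × 17.929 ÷ 16.648 × 0.94151 = 1.013956
Product > 1; profitable direction is CNY → JPY → HKD → CNY.

1.0140 (arbitrage exists)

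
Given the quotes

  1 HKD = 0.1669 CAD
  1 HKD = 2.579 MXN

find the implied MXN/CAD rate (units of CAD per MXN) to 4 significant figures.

MXN/CAD = 0.06472

1 MXN ÷ 2.579 = 0.387747 HKD
0.387747 HKD × 0.1669 = 0.064715 CAD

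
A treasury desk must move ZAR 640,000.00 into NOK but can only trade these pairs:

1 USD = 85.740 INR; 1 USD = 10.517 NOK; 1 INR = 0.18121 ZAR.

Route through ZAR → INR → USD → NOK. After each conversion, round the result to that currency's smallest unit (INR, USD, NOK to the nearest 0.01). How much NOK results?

NOK 433,217.74

ZAR 640,000.00 ÷ 0.18121 = INR 3,531,813.92
INR 3,531,813.92 ÷ 85.740 = USD 41,192.14
USD 41,192.14 × 10.517 = NOK 433,217.74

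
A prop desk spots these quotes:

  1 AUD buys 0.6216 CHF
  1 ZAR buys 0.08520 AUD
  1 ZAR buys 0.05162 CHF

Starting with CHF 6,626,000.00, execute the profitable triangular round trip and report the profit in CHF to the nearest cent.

Profit: CHF 172,044.95

Profitable loop is CHF → ZAR → AUD → CHF:
CHF 6,626,000.00 ÷ 0.05162 = ZAR 128,361,100.35
ZAR 128,361,100.35 × 0.08520 = AUD 10,936,365.75
AUD 10,936,365.75 × 0.6216 = CHF 6,798,044.95
Profit = CHF 6,798,044.95 − CHF 6,626,000.00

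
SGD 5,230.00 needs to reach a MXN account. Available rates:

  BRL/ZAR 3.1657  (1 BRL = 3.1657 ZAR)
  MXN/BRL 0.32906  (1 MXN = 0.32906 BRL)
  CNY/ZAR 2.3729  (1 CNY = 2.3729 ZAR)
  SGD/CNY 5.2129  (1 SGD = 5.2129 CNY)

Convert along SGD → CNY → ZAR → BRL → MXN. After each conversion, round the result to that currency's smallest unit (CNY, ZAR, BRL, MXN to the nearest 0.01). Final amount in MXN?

MXN 62,103.45

SGD 5,230.00 × 5.2129 = CNY 27,263.47
CNY 27,263.47 × 2.3729 = ZAR 64,693.49
ZAR 64,693.49 ÷ 3.1657 = BRL 20,435.76
BRL 20,435.76 ÷ 0.32906 = MXN 62,103.45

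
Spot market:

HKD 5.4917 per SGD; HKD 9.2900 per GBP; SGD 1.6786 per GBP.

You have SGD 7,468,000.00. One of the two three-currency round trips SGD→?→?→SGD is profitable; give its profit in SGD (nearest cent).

Profit: SGD 58,030.95

Profitable loop is SGD → GBP → HKD → SGD:
SGD 7,468,000.00 ÷ 1.6786 = GBP 4,448,945.55
GBP 4,448,945.55 × 9.2900 = HKD 41,330,704.16
HKD 41,330,704.16 ÷ 5.4917 = SGD 7,526,030.95
Profit = SGD 7,526,030.95 − SGD 7,468,000.00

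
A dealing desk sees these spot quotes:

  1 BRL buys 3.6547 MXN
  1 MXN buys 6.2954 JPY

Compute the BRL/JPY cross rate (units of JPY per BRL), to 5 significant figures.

1 BRL × 3.6547 = 3.6547 MXN
3.6547 MXN × 6.2954 = 23.0078 JPY

BRL/JPY = 23.008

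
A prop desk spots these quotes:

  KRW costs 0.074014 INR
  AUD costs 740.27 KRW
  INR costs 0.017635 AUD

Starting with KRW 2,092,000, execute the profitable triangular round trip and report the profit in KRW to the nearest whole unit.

Profitable loop is KRW → AUD → INR → KRW:
KRW 2,092,000 ÷ 740.27 = AUD 2,826.00
AUD 2,826.00 ÷ 0.017635 = INR 160,249.27
INR 160,249.27 ÷ 0.074014 = KRW 2,165,121
Profit = KRW 2,165,121 − KRW 2,092,000

Profit: KRW 73,121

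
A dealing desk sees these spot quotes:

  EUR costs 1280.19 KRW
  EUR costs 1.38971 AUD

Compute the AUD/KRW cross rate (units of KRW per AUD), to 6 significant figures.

1 AUD ÷ 1.38971 = 0.719575 EUR
0.719575 EUR × 1280.19 = 921.192 KRW

AUD/KRW = 921.192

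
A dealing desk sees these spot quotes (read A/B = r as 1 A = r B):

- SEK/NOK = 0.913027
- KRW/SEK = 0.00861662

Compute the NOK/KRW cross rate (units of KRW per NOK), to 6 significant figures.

1 NOK ÷ 0.913027 = 1.09526 SEK
1.09526 SEK ÷ 0.00861662 = 127.11 KRW

NOK/KRW = 127.110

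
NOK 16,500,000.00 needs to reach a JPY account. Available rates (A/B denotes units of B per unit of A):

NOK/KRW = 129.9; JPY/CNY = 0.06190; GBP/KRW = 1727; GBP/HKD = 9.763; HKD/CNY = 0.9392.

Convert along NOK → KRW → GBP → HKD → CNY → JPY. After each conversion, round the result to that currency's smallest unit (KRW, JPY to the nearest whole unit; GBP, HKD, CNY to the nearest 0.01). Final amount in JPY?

JPY 183,844,855

NOK 16,500,000.00 × 129.9 = KRW 2,143,350,000
KRW 2,143,350,000 ÷ 1727 = GBP 1,241,082.80
GBP 1,241,082.80 × 9.763 = HKD 12,116,691.38
HKD 12,116,691.38 × 0.9392 = CNY 11,379,996.54
CNY 11,379,996.54 ÷ 0.06190 = JPY 183,844,855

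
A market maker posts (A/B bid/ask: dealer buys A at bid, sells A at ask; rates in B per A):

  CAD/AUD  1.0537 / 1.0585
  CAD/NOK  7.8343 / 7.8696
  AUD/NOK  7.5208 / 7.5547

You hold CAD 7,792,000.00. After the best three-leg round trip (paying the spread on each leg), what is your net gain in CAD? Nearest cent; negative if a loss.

Best loop CAD → AUD → NOK → CAD:
CAD 7,792,000.00 × 1.0537 (sell CAD at bid) = AUD 8,210,430.40
AUD 8,210,430.40 × 7.5208 (sell AUD at bid) = NOK 61,749,004.95
NOK 61,749,004.95 ÷ 7.8696 (buy CAD at ask) = CAD 7,846,523.96

Net profit: CAD 54,523.96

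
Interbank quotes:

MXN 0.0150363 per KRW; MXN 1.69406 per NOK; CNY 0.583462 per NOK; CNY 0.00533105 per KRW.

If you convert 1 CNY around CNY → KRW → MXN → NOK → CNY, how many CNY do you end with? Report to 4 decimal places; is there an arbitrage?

Around CNY → KRW → MXN → NOK → CNY: 1 ÷ 0.00533105 × 0.0150363 ÷ 1.69406 × 0.583462 = 0.971431
Product < 1; profitable direction is CNY → NOK → MXN → KRW → CNY.

0.9714 (arbitrage exists)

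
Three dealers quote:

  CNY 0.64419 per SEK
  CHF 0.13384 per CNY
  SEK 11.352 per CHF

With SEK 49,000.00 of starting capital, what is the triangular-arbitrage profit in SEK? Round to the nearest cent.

Profit: SEK 1,063.80

Profitable loop is SEK → CHF → CNY → SEK:
SEK 49,000.00 ÷ 11.352 = CHF 4,316.42
CHF 4,316.42 ÷ 0.13384 = CNY 32,250.60
CNY 32,250.60 ÷ 0.64419 = SEK 50,063.80
Profit = SEK 50,063.80 − SEK 49,000.00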